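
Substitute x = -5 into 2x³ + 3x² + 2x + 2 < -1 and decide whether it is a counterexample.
Substitute x = -5 into the relation:
x = -5: LHS = 2·(-5)³ + 3·(-5)² + 2·(-5) + 2 = -183; -183 < -1 — holds

The claim holds here, so x = -5 is not a counterexample. (A counterexample exists elsewhere, e.g. x = 0.)

Answer: No, x = -5 is not a counterexample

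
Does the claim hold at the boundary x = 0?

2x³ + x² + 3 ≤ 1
x = 0: LHS = 2·0³ + 0² + 3 = 3; 3 ≤ 1 — FAILS

The relation fails at x = 0, so x = 0 is a counterexample.

Answer: No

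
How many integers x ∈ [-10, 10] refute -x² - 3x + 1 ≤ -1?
Counterexamples in [-10, 10]: {-3, -2, -1, 0}.

Counting them gives 4 values.

Answer: 4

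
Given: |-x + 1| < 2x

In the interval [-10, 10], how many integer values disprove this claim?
Counterexamples in [-10, 10]: {-10, -9, -8, -7, -6, -5, -4, -3, -2, -1, 0}.

Counting them gives 11 values.

Answer: 11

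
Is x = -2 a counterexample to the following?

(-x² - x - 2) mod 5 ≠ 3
Substitute x = -2 into the relation:
x = -2: LHS = (-(-2)² - (-2) - 2) mod 5 = (-4) mod 5 = 1; 1 ≠ 3 — holds

The claim holds here, so x = -2 is not a counterexample. (A counterexample exists elsewhere, e.g. x = 0.)

Answer: No, x = -2 is not a counterexample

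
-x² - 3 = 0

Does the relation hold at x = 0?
x = 0: LHS = -0² - 3 = -3; -3 = 0 — FAILS

The relation fails at x = 0, so x = 0 is a counterexample.

Answer: No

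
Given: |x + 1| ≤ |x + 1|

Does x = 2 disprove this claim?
Substitute x = 2 into the relation:
x = 2: LHS = |2 + 1| = |3| = 3, RHS = |2 + 1| = |3| = 3; 3 ≤ 3 — holds

The relation holds at x = 2, so it is not a counterexample.

Answer: No, x = 2 is not a counterexample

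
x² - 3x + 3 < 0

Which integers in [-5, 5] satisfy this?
Over all integers in [-5, 5], LHS − RHS is smallest at x = 1, where it equals 1:
x = 1: LHS = 1² - 3·1 + 3 = 1; 1 < 0 — FAILS
At the ends of the range:
x = -5: LHS = (-5)² - 3·(-5) + 3 = 43; 43 < 0 — FAILS
x = 5: LHS = 5² - 3·5 + 3 = 13; 13 < 0 — FAILS
Hence LHS − RHS is never negative, i.e. LHS ≥ RHS throughout, so the claimed relation (<) fails for every integer in [-5, 5].

Answer: None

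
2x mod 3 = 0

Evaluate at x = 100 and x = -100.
x = 100: LHS = (2·100) mod 3 = 200 mod 3 = 2; 2 = 0 — FAILS
x = -100: LHS = (2·(-100)) mod 3 = (-200) mod 3 = 1; 1 = 0 — FAILS

Answer: No, fails for both x = 100 and x = -100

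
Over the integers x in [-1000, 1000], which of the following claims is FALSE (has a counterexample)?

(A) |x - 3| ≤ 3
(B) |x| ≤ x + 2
(A) x = -1: LHS = |(-1) - 3| = |-4| = 4; 4 ≤ 3 — FAILS
(B) x = -2: LHS = |-2| = 2, RHS = (-2) + 2 = 0; 2 ≤ 0 — FAILS

Answer: Both A and B are false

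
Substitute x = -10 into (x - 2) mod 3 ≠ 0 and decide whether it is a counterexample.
Substitute x = -10 into the relation:
x = -10: LHS = ((-10) - 2) mod 3 = (-12) mod 3 = 0; 0 ≠ 0 — FAILS

Since the claim fails at x = -10, this value is a counterexample.

Answer: Yes, x = -10 is a counterexample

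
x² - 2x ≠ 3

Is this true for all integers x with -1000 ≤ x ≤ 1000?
The claim fails at x = -1:
x = -1: LHS = (-1)² - 2·(-1) = 3; 3 ≠ 3 — FAILS

Because a single integer refutes it, the statement is false.

Answer: False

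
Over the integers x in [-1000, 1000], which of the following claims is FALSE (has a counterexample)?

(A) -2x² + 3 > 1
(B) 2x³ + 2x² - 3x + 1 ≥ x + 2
(A) x = 1: LHS = -2·1² + 3 = 1; 1 > 1 — FAILS
(B) x = 0: LHS = 2·0³ + 2·0² - 3·0 + 1 = 1, RHS = 0 + 2 = 2; 1 ≥ 2 — FAILS

Answer: Both A and B are false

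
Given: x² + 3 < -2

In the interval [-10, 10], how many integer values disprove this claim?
Counterexamples in [-10, 10]: {-10, -9, -8, -7, -6, -5, -4, -3, -2, -1, 0, 1, 2, 3, 4, 5, 6, 7, 8, 9, 10}.

Counting them gives 21 values.

Answer: 21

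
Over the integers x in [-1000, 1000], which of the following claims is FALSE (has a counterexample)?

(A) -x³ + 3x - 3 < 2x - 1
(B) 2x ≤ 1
(A) x = -2: LHS = -(-2)³ + 3·(-2) - 3 = -1, RHS = 2·(-2) - 1 = -5; -1 < -5 — FAILS
(B) x = 1: LHS = 2·1 = 2; 2 ≤ 1 — FAILS

Answer: Both A and B are false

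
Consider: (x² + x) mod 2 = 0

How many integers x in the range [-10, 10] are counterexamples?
For a polynomial with integer coefficients, its value mod 2 depends only on x mod 2, so it suffices to check one representative of each residue class, x = 0, 1:
x = 0: LHS = (0² + 0) mod 2 = 0 mod 2 = 0; 0 = 0 — holds
x = 1: LHS = (1² + 1) mod 2 = 2 mod 2 = 0; 0 = 0 — holds
The relation holds in every residue class, so the relation holds for every integer in [-10, 10].

No counterexample appears in that range.

Answer: 0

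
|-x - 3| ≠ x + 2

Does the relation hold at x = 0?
x = 0: LHS = |-0 - 3| = |-3| = 3, RHS = 0 + 2 = 2; 3 ≠ 2 — holds

The relation is satisfied at x = 0.

Answer: Yes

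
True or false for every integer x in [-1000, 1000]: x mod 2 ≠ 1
The claim fails at x = 1:
x = 1: LHS = 1 mod 2 = 1; 1 ≠ 1 — FAILS

Because a single integer refutes it, the statement is false.

Answer: False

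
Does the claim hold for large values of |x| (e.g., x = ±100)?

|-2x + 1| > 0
x = 100: LHS = |-2·100 + 1| = |-199| = 199; 199 > 0 — holds
x = -100: LHS = |-2·(-100) + 1| = |201| = 201; 201 > 0 — holds

Answer: Yes, holds for both x = 100 and x = -100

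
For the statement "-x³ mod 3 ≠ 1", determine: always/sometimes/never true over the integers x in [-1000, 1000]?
Holds at x = 0: LHS = (-0³) mod 3 = 0 mod 3 = 0; 0 ≠ 1 — holds
Fails at x = -1: LHS = (-(-1)³) mod 3 = 1 mod 3 = 1; 1 ≠ 1 — FAILS
It is satisfied by some integers in the range but not all.

Answer: Sometimes true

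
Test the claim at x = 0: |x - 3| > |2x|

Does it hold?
x = 0: LHS = |0 - 3| = |-3| = 3, RHS = |2·0| = |0| = 0; 3 > 0 — holds

The relation is satisfied at x = 0.

Answer: Yes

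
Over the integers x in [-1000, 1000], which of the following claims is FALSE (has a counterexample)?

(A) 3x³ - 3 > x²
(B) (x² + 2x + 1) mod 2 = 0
(A) x = 0: LHS = 3·0³ - 3 = -3, RHS = 0² = 0; -3 > 0 — FAILS
(B) x = 0: LHS = (0² + 2·0 + 1) mod 2 = 1 mod 2 = 1; 1 = 0 — FAILS

Answer: Both A and B are false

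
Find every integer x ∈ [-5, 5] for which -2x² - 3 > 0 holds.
Over all integers in [-5, 5], LHS − RHS is largest at x = 0, where it equals -3:
x = 0: LHS = -2·0² - 3 = -3; -3 > 0 — FAILS
At the ends of the range:
x = -5: LHS = -2·(-5)² - 3 = -53; -53 > 0 — FAILS
x = 5: LHS = -2·5² - 3 = -53; -53 > 0 — FAILS
Hence LHS − RHS is never positive, i.e. LHS ≤ RHS throughout, so the claimed relation (>) fails for every integer in [-5, 5].

Answer: None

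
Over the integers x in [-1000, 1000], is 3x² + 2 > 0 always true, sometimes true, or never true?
Over all integers in [-1000, 1000], LHS − RHS is smallest at x = 0, where it equals 2:
x = 0: LHS = 3·0² + 2 = 2; 2 > 0 — holds
At the ends of the range:
x = -1000: LHS = 3·(-1000)² + 2 = 3000002; 3000002 > 0 — holds
x = 1000: LHS = 3·1000² + 2 = 3000002; 3000002 > 0 — holds
Hence LHS − RHS is never zero or negative, i.e. LHS > RHS throughout, so the relation holds for every integer in [-1000, 1000].

No counterexample exists.

Answer: Always true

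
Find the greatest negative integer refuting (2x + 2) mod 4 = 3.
Testing negative integers from -1 downward:
x = -1: LHS = (2·(-1) + 2) mod 4 = 0 mod 4 = 0; 0 = 3 — FAILS  ← closest negative counterexample to 0

Answer: x = -1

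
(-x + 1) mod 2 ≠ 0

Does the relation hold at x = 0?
x = 0: LHS = (-0 + 1) mod 2 = 1 mod 2 = 1; 1 ≠ 0 — holds

The relation is satisfied at x = 0.

Answer: Yes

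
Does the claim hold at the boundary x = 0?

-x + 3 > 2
x = 0: LHS = -0 + 3 = 3; 3 > 2 — holds

The relation is satisfied at x = 0.

Answer: Yes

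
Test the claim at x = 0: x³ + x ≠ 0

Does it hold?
x = 0: LHS = 0³ + 0 = 0; 0 ≠ 0 — FAILS

The relation fails at x = 0, so x = 0 is a counterexample.

Answer: No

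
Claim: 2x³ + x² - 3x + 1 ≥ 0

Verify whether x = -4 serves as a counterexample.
Substitute x = -4 into the relation:
x = -4: LHS = 2·(-4)³ + (-4)² - 3·(-4) + 1 = -99; -99 ≥ 0 — FAILS

Since the claim fails at x = -4, this value is a counterexample.

Answer: Yes, x = -4 is a counterexample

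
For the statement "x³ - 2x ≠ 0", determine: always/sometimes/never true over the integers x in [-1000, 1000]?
Holds at x = 1: LHS = 1³ - 2·1 = -1; -1 ≠ 0 — holds
Fails at x = 0: LHS = 0³ - 2·0 = 0; 0 ≠ 0 — FAILS
It is satisfied by some integers in the range but not all.

Answer: Sometimes true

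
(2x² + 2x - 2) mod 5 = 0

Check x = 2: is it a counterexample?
Substitute x = 2 into the relation:
x = 2: LHS = (2·2² + 2·2 - 2) mod 5 = 10 mod 5 = 0; 0 = 0 — holds

The claim holds here, so x = 2 is not a counterexample. (A counterexample exists elsewhere, e.g. x = 0.)

Answer: No, x = 2 is not a counterexample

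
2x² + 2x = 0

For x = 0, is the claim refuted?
Substitute x = 0 into the relation:
x = 0: LHS = 2·0² + 2·0 = 0; 0 = 0 — holds

The claim holds here, so x = 0 is not a counterexample. (A counterexample exists elsewhere, e.g. x = 1.)

Answer: No, x = 0 is not a counterexample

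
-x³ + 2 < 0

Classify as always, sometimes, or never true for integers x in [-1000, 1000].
Holds at x = 2: LHS = -2³ + 2 = -6; -6 < 0 — holds
Fails at x = 0: LHS = -0³ + 2 = 2; 2 < 0 — FAILS
It is satisfied by some integers in the range but not all.

Answer: Sometimes true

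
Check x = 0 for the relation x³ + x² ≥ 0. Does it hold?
x = 0: LHS = 0³ + 0² = 0; 0 ≥ 0 — holds

The relation is satisfied at x = 0.

Answer: Yes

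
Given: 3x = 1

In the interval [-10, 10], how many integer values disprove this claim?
Counterexamples in [-10, 10]: {-10, -9, -8, -7, -6, -5, -4, -3, -2, -1, 0, 1, 2, 3, 4, 5, 6, 7, 8, 9, 10}.

Counting them gives 21 values.

Answer: 21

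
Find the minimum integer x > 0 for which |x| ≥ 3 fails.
Testing positive integers:
x = 1: LHS = |1| = 1; 1 ≥ 3 — FAILS  ← smallest positive counterexample

Answer: x = 1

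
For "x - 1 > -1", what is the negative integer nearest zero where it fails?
Testing negative integers from -1 downward:
x = -1: LHS = (-1) - 1 = -2; -2 > -1 — FAILS  ← closest negative counterexample to 0

Answer: x = -1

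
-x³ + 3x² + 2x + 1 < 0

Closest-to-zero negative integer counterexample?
Testing negative integers from -1 downward:
x = -1: LHS = -(-1)³ + 3·(-1)² + 2·(-1) + 1 = 3; 3 < 0 — FAILS  ← closest negative counterexample to 0

Answer: x = -1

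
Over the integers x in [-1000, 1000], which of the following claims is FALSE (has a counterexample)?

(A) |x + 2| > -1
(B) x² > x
(A) An absolute value is never negative, so the left side is ≥ 0 for every x, while the right side is -1. Tightest case in [-1000, 1000] is x = -2:
x = -2: LHS = |(-2) + 2| = |0| = 0; 0 > -1 — holds
Hence LHS − RHS is never zero or negative, i.e. LHS > RHS throughout, so the relation holds for every integer in [-1000, 1000].

(B) x = 0: LHS = 0² = 0; 0 > 0 — FAILS

Only (B) has a counterexample.

Answer: B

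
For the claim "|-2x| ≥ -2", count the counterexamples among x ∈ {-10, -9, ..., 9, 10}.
An absolute value is never negative, so the left side is ≥ 0 for every x, while the right side is -2. Tightest case in [-10, 10] is x = 0:
x = 0: LHS = |-2·0| = |0| = 0; 0 ≥ -2 — holds
Hence LHS − RHS is never negative, i.e. LHS ≥ RHS throughout, so the relation holds for every integer in [-10, 10].

No counterexample appears in that range.

Answer: 0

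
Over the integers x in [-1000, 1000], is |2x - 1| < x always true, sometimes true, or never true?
Over all integers in [-1000, 1000], LHS − RHS is smallest at x = 1, where it equals 0:
x = 1: LHS = |2·1 - 1| = |1| = 1; 1 < 1 — FAILS
At the ends of the range:
x = -1000: LHS = |2·(-1000) - 1| = |-2001| = 2001; 2001 < -1000 — FAILS
x = 1000: LHS = |2·1000 - 1| = |1999| = 1999; 1999 < 1000 — FAILS
Hence LHS − RHS is never negative, i.e. LHS ≥ RHS throughout, so the claimed relation (<) fails for every integer in [-1000, 1000].

No integer in the range satisfies it.

Answer: Never true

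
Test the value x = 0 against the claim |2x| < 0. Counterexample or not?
Substitute x = 0 into the relation:
x = 0: LHS = |2·0| = |0| = 0; 0 < 0 — FAILS

Since the claim fails at x = 0, this value is a counterexample.

Answer: Yes, x = 0 is a counterexample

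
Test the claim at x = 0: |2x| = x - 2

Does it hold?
x = 0: LHS = |2·0| = |0| = 0, RHS = 0 - 2 = -2; 0 = -2 — FAILS

The relation fails at x = 0, so x = 0 is a counterexample.

Answer: No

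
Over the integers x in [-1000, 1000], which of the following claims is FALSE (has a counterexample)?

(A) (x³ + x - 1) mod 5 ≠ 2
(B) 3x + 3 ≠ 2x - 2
(A) x = -1: LHS = ((-1)³ + (-1) - 1) mod 5 = (-3) mod 5 = 2; 2 ≠ 2 — FAILS
(B) x = -5: LHS = 3·(-5) + 3 = -12, RHS = 2·(-5) - 2 = -12; -12 ≠ -12 — FAILS

Answer: Both A and B are false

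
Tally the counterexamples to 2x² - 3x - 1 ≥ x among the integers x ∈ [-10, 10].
Counterexamples in [-10, 10]: {0, 1, 2}.

Counting them gives 3 values.

Answer: 3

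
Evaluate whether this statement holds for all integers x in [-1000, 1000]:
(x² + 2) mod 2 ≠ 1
The claim fails at x = 1:
x = 1: LHS = (1² + 2) mod 2 = 3 mod 2 = 1; 1 ≠ 1 — FAILS

Because a single integer refutes it, the statement is false.

Answer: False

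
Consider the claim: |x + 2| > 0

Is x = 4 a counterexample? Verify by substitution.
Substitute x = 4 into the relation:
x = 4: LHS = |4 + 2| = |6| = 6; 6 > 0 — holds

The claim holds here, so x = 4 is not a counterexample. (A counterexample exists elsewhere, e.g. x = -2.)

Answer: No, x = 4 is not a counterexample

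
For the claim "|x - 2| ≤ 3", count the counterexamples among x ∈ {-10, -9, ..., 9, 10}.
Counterexamples in [-10, 10]: {-10, -9, -8, -7, -6, -5, -4, -3, -2, 6, 7, 8, 9, 10}.

Counting them gives 14 values.

Answer: 14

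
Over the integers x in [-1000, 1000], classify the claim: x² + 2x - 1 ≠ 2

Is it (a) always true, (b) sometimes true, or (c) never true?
Holds at x = 0: LHS = 0² + 2·0 - 1 = -1; -1 ≠ 2 — holds
Fails at x = 1: LHS = 1² + 2·1 - 1 = 2; 2 ≠ 2 — FAILS
It is satisfied by some integers in the range but not all.

Answer: Sometimes true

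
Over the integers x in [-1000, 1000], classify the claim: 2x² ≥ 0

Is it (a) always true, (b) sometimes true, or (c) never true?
Over all integers in [-1000, 1000], LHS − RHS is smallest at x = 0, where it equals 0:
x = 0: LHS = 2·0² = 0; 0 ≥ 0 — holds
At the ends of the range:
x = -1000: LHS = 2·(-1000)² = 2000000; 2000000 ≥ 0 — holds
x = 1000: LHS = 2·1000² = 2000000; 2000000 ≥ 0 — holds
Hence LHS − RHS is never negative, i.e. LHS ≥ RHS throughout, so the relation holds for every integer in [-1000, 1000].

No counterexample exists.

Answer: Always true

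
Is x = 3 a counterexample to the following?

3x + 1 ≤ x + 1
Substitute x = 3 into the relation:
x = 3: LHS = 3·3 + 1 = 10, RHS = 3 + 1 = 4; 10 ≤ 4 — FAILS

Since the claim fails at x = 3, this value is a counterexample.

Answer: Yes, x = 3 is a counterexample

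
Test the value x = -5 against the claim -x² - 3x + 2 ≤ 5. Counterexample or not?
Substitute x = -5 into the relation:
x = -5: LHS = -(-5)² - 3·(-5) + 2 = -8; -8 ≤ 5 — holds

The relation holds at x = -5, so it is not a counterexample.

Answer: No, x = -5 is not a counterexample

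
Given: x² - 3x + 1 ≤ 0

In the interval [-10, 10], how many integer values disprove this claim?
Counterexamples in [-10, 10]: {-10, -9, -8, -7, -6, -5, -4, -3, -2, -1, 0, 3, 4, 5, 6, 7, 8, 9, 10}.

Counting them gives 19 values.

Answer: 19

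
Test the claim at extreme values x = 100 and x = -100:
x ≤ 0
x = 100: 100 ≤ 0 — FAILS
x = -100: -100 ≤ 0 — holds

Answer: Partially: fails for x = 100, holds for x = -100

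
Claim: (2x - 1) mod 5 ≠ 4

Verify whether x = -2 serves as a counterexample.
Substitute x = -2 into the relation:
x = -2: LHS = (2·(-2) - 1) mod 5 = (-5) mod 5 = 0; 0 ≠ 4 — holds

The claim holds here, so x = -2 is not a counterexample. (A counterexample exists elsewhere, e.g. x = 0.)

Answer: No, x = -2 is not a counterexample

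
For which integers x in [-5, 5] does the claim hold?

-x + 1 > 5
Holds for: {-5}
Fails for: {-4, -3, -2, -1, 0, 1, 2, 3, 4, 5}

Answer: {-5}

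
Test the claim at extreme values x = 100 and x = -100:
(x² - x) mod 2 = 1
x = 100: LHS = (100² - 100) mod 2 = 9900 mod 2 = 0; 0 = 1 — FAILS
x = -100: LHS = ((-100)² - (-100)) mod 2 = 10100 mod 2 = 0; 0 = 1 — FAILS

Answer: No, fails for both x = 100 and x = -100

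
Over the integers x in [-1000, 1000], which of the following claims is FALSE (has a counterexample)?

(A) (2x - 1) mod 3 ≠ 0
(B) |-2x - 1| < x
(A) x = -1: LHS = (2·(-1) - 1) mod 3 = (-3) mod 3 = 0; 0 ≠ 0 — FAILS
(B) x = 0: LHS = |-2·0 - 1| = |-1| = 1; 1 < 0 — FAILS

Answer: Both A and B are false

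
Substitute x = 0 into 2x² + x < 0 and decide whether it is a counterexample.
Substitute x = 0 into the relation:
x = 0: LHS = 2·0² + 0 = 0; 0 < 0 — FAILS

Since the claim fails at x = 0, this value is a counterexample.

Answer: Yes, x = 0 is a counterexample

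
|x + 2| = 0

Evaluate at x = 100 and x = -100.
x = 100: LHS = |100 + 2| = |102| = 102; 102 = 0 — FAILS
x = -100: LHS = |(-100) + 2| = |-98| = 98; 98 = 0 — FAILS

Answer: No, fails for both x = 100 and x = -100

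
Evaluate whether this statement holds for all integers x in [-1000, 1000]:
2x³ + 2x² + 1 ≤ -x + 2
The claim fails at x = 1:
x = 1: LHS = 2·1³ + 2·1² + 1 = 5, RHS = -1 + 2 = 1; 5 ≤ 1 — FAILS

Because a single integer refutes it, the statement is false.

Answer: False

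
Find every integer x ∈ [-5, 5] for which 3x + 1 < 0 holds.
Holds for: {-5, -4, -3, -2, -1}
Fails for: {0, 1, 2, 3, 4, 5}

Answer: {-5, -4, -3, -2, -1}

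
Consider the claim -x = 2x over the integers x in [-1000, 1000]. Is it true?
The claim fails at x = 1:
x = 1: RHS = 2·1 = 2; -1 = 2 — FAILS

Because a single integer refutes it, the statement is false.

Answer: False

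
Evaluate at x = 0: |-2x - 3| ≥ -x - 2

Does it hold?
x = 0: LHS = |-2·0 - 3| = |-3| = 3, RHS = -0 - 2 = -2; 3 ≥ -2 — holds

The relation is satisfied at x = 0.

Answer: Yes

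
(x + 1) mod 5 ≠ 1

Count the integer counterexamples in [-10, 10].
Counterexamples in [-10, 10]: {-10, -5, 0, 5, 10}.

Counting them gives 5 values.

Answer: 5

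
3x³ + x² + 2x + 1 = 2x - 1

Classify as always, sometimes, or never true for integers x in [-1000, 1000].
Holds at x = -1: LHS = 3·(-1)³ + (-1)² + 2·(-1) + 1 = -3, RHS = 2·(-1) - 1 = -3; -3 = -3 — holds
Fails at x = 0: LHS = 3·0³ + 0² + 2·0 + 1 = 1, RHS = 2·0 - 1 = -1; 1 = -1 — FAILS
It is satisfied by some integers in the range but not all.

Answer: Sometimes true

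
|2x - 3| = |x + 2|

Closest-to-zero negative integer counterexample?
Testing negative integers from -1 downward:
x = -1: LHS = |2·(-1) - 3| = |-5| = 5, RHS = |(-1) + 2| = |1| = 1; 5 = 1 — FAILS  ← closest negative counterexample to 0

Answer: x = -1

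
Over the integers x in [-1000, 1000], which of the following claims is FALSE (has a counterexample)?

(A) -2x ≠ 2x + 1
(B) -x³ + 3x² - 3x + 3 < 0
(A) Track d = LHS − RHS over the integers in [-1000, 1000]. Equality would need d = 0, but d changes sign only between consecutive integers, jumping over 0:
x = -1: LHS = -2·(-1) = 2, RHS = 2·(-1) + 1 = -1; 2 ≠ -1 — holds  (d = 3)
x = 0: LHS = -2·0 = 0, RHS = 2·0 + 1 = 1; 0 ≠ 1 — holds  (d = -1)
Away from these crossings d keeps a constant sign, and checking every integer in [-1000, 1000] confirms d ≠ 0 throughout. Hence the two sides are never equal, so the relation holds for every integer in [-1000, 1000].

(B) x = 0: LHS = -0³ + 3·0² - 3·0 + 3 = 3; 3 < 0 — FAILS

Only (B) has a counterexample.

Answer: B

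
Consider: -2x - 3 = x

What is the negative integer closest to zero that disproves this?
Testing negative integers from -1 downward:
x = -1: LHS = -2·(-1) - 3 = -1; -1 = -1 — holds
x = -2: LHS = -2·(-2) - 3 = 1; 1 = -2 — FAILS  ← closest negative counterexample to 0

Answer: x = -2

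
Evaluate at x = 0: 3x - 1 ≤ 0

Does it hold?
x = 0: LHS = 3·0 - 1 = -1; -1 ≤ 0 — holds

The relation is satisfied at x = 0.

Answer: Yes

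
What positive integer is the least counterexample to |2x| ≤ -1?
Testing positive integers:
x = 1: LHS = |2·1| = |2| = 2; 2 ≤ -1 — FAILS  ← smallest positive counterexample

Answer: x = 1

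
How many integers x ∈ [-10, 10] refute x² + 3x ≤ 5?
Counterexamples in [-10, 10]: {-10, -9, -8, -7, -6, -5, 2, 3, 4, 5, 6, 7, 8, 9, 10}.

Counting them gives 15 values.

Answer: 15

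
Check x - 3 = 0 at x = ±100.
x = 100: LHS = 100 - 3 = 97; 97 = 0 — FAILS
x = -100: LHS = (-100) - 3 = -103; -103 = 0 — FAILS

Answer: No, fails for both x = 100 and x = -100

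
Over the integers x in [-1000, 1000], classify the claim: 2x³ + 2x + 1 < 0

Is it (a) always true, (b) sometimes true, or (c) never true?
Holds at x = -1: LHS = 2·(-1)³ + 2·(-1) + 1 = -3; -3 < 0 — holds
Fails at x = 0: LHS = 2·0³ + 2·0 + 1 = 1; 1 < 0 — FAILS
It is satisfied by some integers in the range but not all.

Answer: Sometimes true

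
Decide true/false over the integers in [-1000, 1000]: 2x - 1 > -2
The claim fails at x = -1:
x = -1: LHS = 2·(-1) - 1 = -3; -3 > -2 — FAILS

Because a single integer refutes it, the statement is false.

Answer: False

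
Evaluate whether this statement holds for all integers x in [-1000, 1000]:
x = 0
The claim fails at x = 1:
x = 1: 1 = 0 — FAILS

Because a single integer refutes it, the statement is false.

Answer: False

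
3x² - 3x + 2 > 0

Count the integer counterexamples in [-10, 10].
Over all integers in [-10, 10], LHS − RHS is smallest at x = 0, where it equals 2:
x = 0: LHS = 3·0² - 3·0 + 2 = 2; 2 > 0 — holds
At the ends of the range:
x = -10: LHS = 3·(-10)² - 3·(-10) + 2 = 332; 332 > 0 — holds
x = 10: LHS = 3·10² - 3·10 + 2 = 272; 272 > 0 — holds
Hence LHS − RHS is never zero or negative, i.e. LHS > RHS throughout, so the relation holds for every integer in [-10, 10].

No counterexample appears in that range.

Answer: 0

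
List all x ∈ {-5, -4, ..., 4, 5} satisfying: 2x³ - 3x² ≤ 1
Holds for: {-5, -4, -3, -2, -1, 0, 1}
Fails for: {2, 3, 4, 5}

Answer: {-5, -4, -3, -2, -1, 0, 1}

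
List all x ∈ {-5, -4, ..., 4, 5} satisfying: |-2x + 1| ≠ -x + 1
Holds for: {-5, -4, -3, -2, -1, 1, 2, 3, 4, 5}
Fails for: {0}

Answer: {-5, -4, -3, -2, -1, 1, 2, 3, 4, 5}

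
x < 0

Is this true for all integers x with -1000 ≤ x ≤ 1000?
The claim fails at x = 0:
x = 0: 0 < 0 — FAILS

Because a single integer refutes it, the statement is false.

Answer: False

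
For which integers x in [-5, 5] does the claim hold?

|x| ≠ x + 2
Holds for: {-5, -4, -3, -2, 0, 1, 2, 3, 4, 5}
Fails for: {-1}

Answer: {-5, -4, -3, -2, 0, 1, 2, 3, 4, 5}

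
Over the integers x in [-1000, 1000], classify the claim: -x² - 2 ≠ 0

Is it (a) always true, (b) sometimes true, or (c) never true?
Over all integers in [-1000, 1000], LHS − RHS is always negative; it is closest to 0 at x = 0, where it equals -2:
x = 0: LHS = -0² - 2 = -2; -2 ≠ 0 — holds
At the ends of the range:
x = -1000: LHS = -(-1000)² - 2 = -1000002; -1000002 ≠ 0 — holds
x = 1000: LHS = -1000² - 2 = -1000002; -1000002 ≠ 0 — holds
Hence LHS − RHS is never 0, i.e. the two sides are never equal, so the relation holds for every integer in [-1000, 1000].

No counterexample exists.

Answer: Always true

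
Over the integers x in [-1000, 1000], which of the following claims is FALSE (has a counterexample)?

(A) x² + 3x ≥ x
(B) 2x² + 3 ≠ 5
(A) x = -1: LHS = (-1)² + 3·(-1) = -2; -2 ≥ -1 — FAILS
(B) x = 1: LHS = 2·1² + 3 = 5; 5 ≠ 5 — FAILS

Answer: Both A and B are false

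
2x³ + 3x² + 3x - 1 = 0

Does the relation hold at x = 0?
x = 0: LHS = 2·0³ + 3·0² + 3·0 - 1 = -1; -1 = 0 — FAILS

The relation fails at x = 0, so x = 0 is a counterexample.

Answer: No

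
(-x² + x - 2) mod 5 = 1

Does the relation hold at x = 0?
x = 0: LHS = (-0² + 0 - 2) mod 5 = (-2) mod 5 = 3; 3 = 1 — FAILS

The relation fails at x = 0, so x = 0 is a counterexample.

Answer: No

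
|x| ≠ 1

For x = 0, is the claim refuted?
Substitute x = 0 into the relation:
x = 0: LHS = |0| = 0; 0 ≠ 1 — holds

The claim holds here, so x = 0 is not a counterexample. (A counterexample exists elsewhere, e.g. x = 1.)

Answer: No, x = 0 is not a counterexample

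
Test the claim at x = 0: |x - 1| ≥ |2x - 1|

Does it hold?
x = 0: LHS = |0 - 1| = |-1| = 1, RHS = |2·0 - 1| = |-1| = 1; 1 ≥ 1 — holds

The relation is satisfied at x = 0.

Answer: Yes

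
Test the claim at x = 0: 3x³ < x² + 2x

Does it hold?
x = 0: LHS = 3·0³ = 0, RHS = 0² + 2·0 = 0; 0 < 0 — FAILS

The relation fails at x = 0, so x = 0 is a counterexample.

Answer: No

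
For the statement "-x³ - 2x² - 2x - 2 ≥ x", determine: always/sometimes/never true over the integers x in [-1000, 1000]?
Holds at x = -1: LHS = -(-1)³ - 2·(-1)² - 2·(-1) - 2 = -1; -1 ≥ -1 — holds
Fails at x = 0: LHS = -0³ - 2·0² - 2·0 - 2 = -2; -2 ≥ 0 — FAILS
It is satisfied by some integers in the range but not all.

Answer: Sometimes true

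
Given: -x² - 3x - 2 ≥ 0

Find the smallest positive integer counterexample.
Testing positive integers:
x = 1: LHS = -1² - 3·1 - 2 = -6; -6 ≥ 0 — FAILS  ← smallest positive counterexample

Answer: x = 1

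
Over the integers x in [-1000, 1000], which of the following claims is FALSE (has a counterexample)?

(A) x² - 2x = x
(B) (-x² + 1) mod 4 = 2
(A) x = 1: LHS = 1² - 2·1 = -1; -1 = 1 — FAILS
(B) x = 0: LHS = (-0² + 1) mod 4 = 1 mod 4 = 1; 1 = 2 — FAILS

Answer: Both A and B are false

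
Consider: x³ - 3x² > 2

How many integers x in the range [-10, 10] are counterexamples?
Counterexamples in [-10, 10]: {-10, -9, -8, -7, -6, -5, -4, -3, -2, -1, 0, 1, 2, 3}.

Counting them gives 14 values.

Answer: 14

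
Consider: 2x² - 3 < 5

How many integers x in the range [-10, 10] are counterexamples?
Counterexamples in [-10, 10]: {-10, -9, -8, -7, -6, -5, -4, -3, -2, 2, 3, 4, 5, 6, 7, 8, 9, 10}.

Counting them gives 18 values.

Answer: 18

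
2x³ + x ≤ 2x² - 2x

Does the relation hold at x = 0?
x = 0: LHS = 2·0³ + 0 = 0, RHS = 2·0² - 2·0 = 0; 0 ≤ 0 — holds

The relation is satisfied at x = 0.

Answer: Yes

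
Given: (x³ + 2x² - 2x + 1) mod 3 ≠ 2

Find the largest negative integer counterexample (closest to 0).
Testing negative integers from -1 downward:
x = -1: LHS = ((-1)³ + 2·(-1)² - 2·(-1) + 1) mod 3 = 4 mod 3 = 1; 1 ≠ 2 — holds
x = -2: LHS = ((-2)³ + 2·(-2)² - 2·(-2) + 1) mod 3 = 5 mod 3 = 2; 2 ≠ 2 — FAILS  ← closest negative counterexample to 0

Answer: x = -2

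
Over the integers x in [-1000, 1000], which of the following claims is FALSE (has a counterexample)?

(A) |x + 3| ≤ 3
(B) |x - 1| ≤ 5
(A) x = 1: LHS = |1 + 3| = |4| = 4; 4 ≤ 3 — FAILS
(B) x = -5: LHS = |(-5) - 1| = |-6| = 6; 6 ≤ 5 — FAILS

Answer: Both A and B are false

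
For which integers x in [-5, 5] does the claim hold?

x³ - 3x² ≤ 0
Holds for: {-5, -4, -3, -2, -1, 0, 1, 2, 3}
Fails for: {4, 5}

Answer: {-5, -4, -3, -2, -1, 0, 1, 2, 3}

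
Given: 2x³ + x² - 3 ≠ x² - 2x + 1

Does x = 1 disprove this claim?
Substitute x = 1 into the relation:
x = 1: LHS = 2·1³ + 1² - 3 = 0, RHS = 1² - 2·1 + 1 = 0; 0 ≠ 0 — FAILS

Since the claim fails at x = 1, this value is a counterexample.

Answer: Yes, x = 1 is a counterexample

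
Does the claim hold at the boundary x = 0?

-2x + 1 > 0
x = 0: LHS = -2·0 + 1 = 1; 1 > 0 — holds

The relation is satisfied at x = 0.

Answer: Yes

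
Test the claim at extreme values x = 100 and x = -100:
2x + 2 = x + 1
x = 100: LHS = 2·100 + 2 = 202, RHS = 100 + 1 = 101; 202 = 101 — FAILS
x = -100: LHS = 2·(-100) + 2 = -198, RHS = (-100) + 1 = -99; -198 = -99 — FAILS

Answer: No, fails for both x = 100 and x = -100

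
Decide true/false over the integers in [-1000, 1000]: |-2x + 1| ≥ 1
Over all integers in [-1000, 1000], LHS − RHS is smallest at x = 0, where it equals 0:
x = 0: LHS = |-2·0 + 1| = |1| = 1; 1 ≥ 1 — holds
At the ends of the range:
x = -1000: LHS = |-2·(-1000) + 1| = |2001| = 2001; 2001 ≥ 1 — holds
x = 1000: LHS = |-2·1000 + 1| = |-1999| = 1999; 1999 ≥ 1 — holds
Hence LHS − RHS is never negative, i.e. LHS ≥ RHS throughout, so the relation holds for every integer in [-1000, 1000].

No counterexample exists.

Answer: True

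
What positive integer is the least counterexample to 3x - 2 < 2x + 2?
Testing positive integers:
x = 1: LHS = 3·1 - 2 = 1, RHS = 2·1 + 2 = 4; 1 < 4 — holds
x = 2: LHS = 3·2 - 2 = 4, RHS = 2·2 + 2 = 6; 4 < 6 — holds
x = 3: LHS = 3·3 - 2 = 7, RHS = 2·3 + 2 = 8; 7 < 8 — holds
x = 4: LHS = 3·4 - 2 = 10, RHS = 2·4 + 2 = 10; 10 < 10 — FAILS  ← smallest positive counterexample

Answer: x = 4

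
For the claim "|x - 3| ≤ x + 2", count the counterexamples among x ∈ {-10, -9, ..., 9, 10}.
Counterexamples in [-10, 10]: {-10, -9, -8, -7, -6, -5, -4, -3, -2, -1, 0}.

Counting them gives 11 values.

Answer: 11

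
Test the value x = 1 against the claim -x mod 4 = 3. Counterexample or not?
Substitute x = 1 into the relation:
x = 1: LHS = (-1) mod 4 = 3; 3 = 3 — holds

The claim holds here, so x = 1 is not a counterexample. (A counterexample exists elsewhere, e.g. x = 0.)

Answer: No, x = 1 is not a counterexample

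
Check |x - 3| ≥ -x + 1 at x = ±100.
x = 100: LHS = |100 - 3| = |97| = 97, RHS = -100 + 1 = -99; 97 ≥ -99 — holds
x = -100: LHS = |(-100) - 3| = |-103| = 103, RHS = -(-100) + 1 = 101; 103 ≥ 101 — holds

Answer: Yes, holds for both x = 100 and x = -100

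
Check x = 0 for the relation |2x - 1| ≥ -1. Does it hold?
x = 0: LHS = |2·0 - 1| = |-1| = 1; 1 ≥ -1 — holds

The relation is satisfied at x = 0.

Answer: Yes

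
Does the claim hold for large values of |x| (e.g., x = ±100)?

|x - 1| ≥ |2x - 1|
x = 100: LHS = |100 - 1| = |99| = 99, RHS = |2·100 - 1| = |199| = 199; 99 ≥ 199 — FAILS
x = -100: LHS = |(-100) - 1| = |-101| = 101, RHS = |2·(-100) - 1| = |-201| = 201; 101 ≥ 201 — FAILS

Answer: No, fails for both x = 100 and x = -100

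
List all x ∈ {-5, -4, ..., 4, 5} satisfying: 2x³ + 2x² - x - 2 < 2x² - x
Holds for: {-5, -4, -3, -2, -1, 0}
Fails for: {1, 2, 3, 4, 5}

Answer: {-5, -4, -3, -2, -1, 0}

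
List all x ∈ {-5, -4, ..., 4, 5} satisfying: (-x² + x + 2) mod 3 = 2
Holds for: {-5, -3, -2, 0, 1, 3, 4}
Fails for: {-4, -1, 2, 5}

Answer: {-5, -3, -2, 0, 1, 3, 4}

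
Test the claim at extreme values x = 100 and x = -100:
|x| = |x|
x = 100: LHS = |100| = 100, RHS = |100| = 100; 100 = 100 — holds
x = -100: LHS = |-100| = 100, RHS = |-100| = 100; 100 = 100 — holds

Answer: Yes, holds for both x = 100 and x = -100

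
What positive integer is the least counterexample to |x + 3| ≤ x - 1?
Testing positive integers:
x = 1: LHS = |1 + 3| = |4| = 4, RHS = 1 - 1 = 0; 4 ≤ 0 — FAILS  ← smallest positive counterexample

Answer: x = 1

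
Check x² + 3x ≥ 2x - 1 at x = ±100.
x = 100: LHS = 100² + 3·100 = 10300, RHS = 2·100 - 1 = 199; 10300 ≥ 199 — holds
x = -100: LHS = (-100)² + 3·(-100) = 9700, RHS = 2·(-100) - 1 = -201; 9700 ≥ -201 — holds

Answer: Yes, holds for both x = 100 and x = -100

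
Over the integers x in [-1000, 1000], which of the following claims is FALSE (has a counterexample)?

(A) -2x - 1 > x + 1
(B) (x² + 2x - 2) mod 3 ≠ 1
(A) x = 0: LHS = -2·0 - 1 = -1, RHS = 0 + 1 = 1; -1 > 1 — FAILS
(B) x = 0: LHS = (0² + 2·0 - 2) mod 3 = (-2) mod 3 = 1; 1 ≠ 1 — FAILS

Answer: Both A and B are false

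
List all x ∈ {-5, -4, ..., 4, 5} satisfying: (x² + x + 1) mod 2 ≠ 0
For a polynomial with integer coefficients, its value mod 2 depends only on x mod 2, so it suffices to check one representative of each residue class, x = 0, 1:
x = 0: LHS = (0² + 0 + 1) mod 2 = 1 mod 2 = 1; 1 ≠ 0 — holds
x = 1: LHS = (1² + 1 + 1) mod 2 = 3 mod 2 = 1; 1 ≠ 0 — holds
The relation holds in every residue class, so the relation holds for every integer in [-5, 5].

Answer: All integers in [-5, 5]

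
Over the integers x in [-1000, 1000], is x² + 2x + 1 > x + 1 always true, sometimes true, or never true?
Holds at x = 1: LHS = 1² + 2·1 + 1 = 4, RHS = 1 + 1 = 2; 4 > 2 — holds
Fails at x = 0: LHS = 0² + 2·0 + 1 = 1, RHS = 0 + 1 = 1; 1 > 1 — FAILS
It is satisfied by some integers in the range but not all.

Answer: Sometimes true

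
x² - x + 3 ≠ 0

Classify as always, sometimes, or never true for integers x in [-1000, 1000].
Over all integers in [-1000, 1000], LHS − RHS is always positive; it is smallest at x = 0, where it equals 3:
x = 0: LHS = 0² - 0 + 3 = 3; 3 ≠ 0 — holds
At the ends of the range:
x = -1000: LHS = (-1000)² - (-1000) + 3 = 1001003; 1001003 ≠ 0 — holds
x = 1000: LHS = 1000² - 1000 + 3 = 999003; 999003 ≠ 0 — holds
Hence LHS − RHS is never 0, i.e. the two sides are never equal, so the relation holds for every integer in [-1000, 1000].

No counterexample exists.

Answer: Always true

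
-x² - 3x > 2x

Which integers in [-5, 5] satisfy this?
Holds for: {-4, -3, -2, -1}
Fails for: {-5, 0, 1, 2, 3, 4, 5}

Answer: {-4, -3, -2, -1}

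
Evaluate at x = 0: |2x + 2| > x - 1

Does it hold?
x = 0: LHS = |2·0 + 2| = |2| = 2, RHS = 0 - 1 = -1; 2 > -1 — holds

The relation is satisfied at x = 0.

Answer: Yes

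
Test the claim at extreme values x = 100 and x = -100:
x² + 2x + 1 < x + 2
x = 100: LHS = 100² + 2·100 + 1 = 10201, RHS = 100 + 2 = 102; 10201 < 102 — FAILS
x = -100: LHS = (-100)² + 2·(-100) + 1 = 9801, RHS = (-100) + 2 = -98; 9801 < -98 — FAILS

Answer: No, fails for both x = 100 and x = -100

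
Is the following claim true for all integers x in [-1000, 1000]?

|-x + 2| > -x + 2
The claim fails at x = 0:
x = 0: LHS = |-0 + 2| = |2| = 2, RHS = -0 + 2 = 2; 2 > 2 — FAILS

Because a single integer refutes it, the statement is false.

Answer: False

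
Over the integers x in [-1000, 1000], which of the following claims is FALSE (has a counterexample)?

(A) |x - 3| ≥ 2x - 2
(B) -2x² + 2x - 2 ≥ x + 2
(A) x = 2: LHS = |2 - 3| = |-1| = 1, RHS = 2·2 - 2 = 2; 1 ≥ 2 — FAILS
(B) x = 0: LHS = -2·0² + 2·0 - 2 = -2, RHS = 0 + 2 = 2; -2 ≥ 2 — FAILS

Answer: Both A and B are false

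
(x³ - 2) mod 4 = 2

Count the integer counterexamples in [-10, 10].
Counterexamples in [-10, 10]: {-9, -7, -5, -3, -1, 1, 3, 5, 7, 9}.

Counting them gives 10 values.

Answer: 10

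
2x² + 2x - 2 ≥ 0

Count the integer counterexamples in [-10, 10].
Counterexamples in [-10, 10]: {-1, 0}.

Counting them gives 2 values.

Answer: 2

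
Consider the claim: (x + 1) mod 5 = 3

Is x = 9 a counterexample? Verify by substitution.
Substitute x = 9 into the relation:
x = 9: LHS = (9 + 1) mod 5 = 10 mod 5 = 0; 0 = 3 — FAILS

Since the claim fails at x = 9, this value is a counterexample.

Answer: Yes, x = 9 is a counterexample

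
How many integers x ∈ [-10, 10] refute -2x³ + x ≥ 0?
Counterexamples in [-10, 10]: {1, 2, 3, 4, 5, 6, 7, 8, 9, 10}.

Counting them gives 10 values.

Answer: 10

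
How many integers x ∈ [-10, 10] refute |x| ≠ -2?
An absolute value is never negative, so the left side is ≥ 0 for every x, while the right side is -2. Tightest case in [-10, 10] is x = 0:
x = 0: LHS = |0| = 0; 0 ≠ -2 — holds
Hence LHS − RHS is never 0, i.e. the two sides are never equal, so the relation holds for every integer in [-10, 10].

No counterexample appears in that range.

Answer: 0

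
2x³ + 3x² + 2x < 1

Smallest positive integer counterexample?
Testing positive integers:
x = 1: LHS = 2·1³ + 3·1² + 2·1 = 7; 7 < 1 — FAILS  ← smallest positive counterexample

Answer: x = 1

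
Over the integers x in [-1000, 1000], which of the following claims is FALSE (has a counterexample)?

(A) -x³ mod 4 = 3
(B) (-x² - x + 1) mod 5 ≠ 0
(A) x = 0: LHS = (-0³) mod 4 = 0 mod 4 = 0; 0 = 3 — FAILS
(B) x = 2: LHS = (-2² - 2 + 1) mod 5 = (-5) mod 5 = 0; 0 ≠ 0 — FAILS

Answer: Both A and B are false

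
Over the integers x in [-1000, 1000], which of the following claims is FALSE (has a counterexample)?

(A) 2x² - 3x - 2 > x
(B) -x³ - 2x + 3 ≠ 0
(A) x = 0: LHS = 2·0² - 3·0 - 2 = -2; -2 > 0 — FAILS
(B) x = 1: LHS = -1³ - 2·1 + 3 = 0; 0 ≠ 0 — FAILS

Answer: Both A and B are false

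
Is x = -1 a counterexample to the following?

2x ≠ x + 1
Substitute x = -1 into the relation:
x = -1: LHS = 2·(-1) = -2, RHS = (-1) + 1 = 0; -2 ≠ 0 — holds

The claim holds here, so x = -1 is not a counterexample. (A counterexample exists elsewhere, e.g. x = 1.)

Answer: No, x = -1 is not a counterexample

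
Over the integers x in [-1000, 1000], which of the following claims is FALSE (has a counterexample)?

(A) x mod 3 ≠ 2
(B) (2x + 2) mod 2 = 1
(A) x = -1: LHS = (-1) mod 3 = 2; 2 ≠ 2 — FAILS
(B) x = 0: LHS = (2·0 + 2) mod 2 = 2 mod 2 = 0; 0 = 1 — FAILS

Answer: Both A and B are false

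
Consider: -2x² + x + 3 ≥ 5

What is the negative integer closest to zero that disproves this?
Testing negative integers from -1 downward:
x = -1: LHS = -2·(-1)² + (-1) + 3 = 0; 0 ≥ 5 — FAILS  ← closest negative counterexample to 0

Answer: x = -1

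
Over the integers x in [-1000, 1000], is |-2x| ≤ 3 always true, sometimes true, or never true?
Holds at x = 0: LHS = |-2·0| = |0| = 0; 0 ≤ 3 — holds
Fails at x = 2: LHS = |-2·2| = |-4| = 4; 4 ≤ 3 — FAILS
It is satisfied by some integers in the range but not all.

Answer: Sometimes true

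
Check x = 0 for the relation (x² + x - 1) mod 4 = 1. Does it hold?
x = 0: LHS = (0² + 0 - 1) mod 4 = (-1) mod 4 = 3; 3 = 1 — FAILS

The relation fails at x = 0, so x = 0 is a counterexample.

Answer: No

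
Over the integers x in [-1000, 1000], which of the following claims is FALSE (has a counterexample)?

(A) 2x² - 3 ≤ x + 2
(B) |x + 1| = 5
(A) x = 2: LHS = 2·2² - 3 = 5, RHS = 2 + 2 = 4; 5 ≤ 4 — FAILS
(B) x = 0: LHS = |0 + 1| = |1| = 1; 1 = 5 — FAILS

Answer: Both A and B are false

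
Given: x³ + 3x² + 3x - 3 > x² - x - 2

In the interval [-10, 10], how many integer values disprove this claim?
Counterexamples in [-10, 10]: {-10, -9, -8, -7, -6, -5, -4, -3, -2, -1, 0}.

Counting them gives 11 values.

Answer: 11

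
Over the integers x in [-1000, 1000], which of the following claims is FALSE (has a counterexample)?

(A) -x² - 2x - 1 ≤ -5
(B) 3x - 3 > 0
(A) x = 0: LHS = -0² - 2·0 - 1 = -1; -1 ≤ -5 — FAILS
(B) x = 0: LHS = 3·0 - 3 = -3; -3 > 0 — FAILS

Answer: Both A and B are false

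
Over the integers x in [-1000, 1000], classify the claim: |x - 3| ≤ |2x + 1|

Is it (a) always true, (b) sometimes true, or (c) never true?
Holds at x = 1: LHS = |1 - 3| = |-2| = 2, RHS = |2·1 + 1| = |3| = 3; 2 ≤ 3 — holds
Fails at x = 0: LHS = |0 - 3| = |-3| = 3, RHS = |2·0 + 1| = |1| = 1; 3 ≤ 1 — FAILS
It is satisfied by some integers in the range but not all.

Answer: Sometimes true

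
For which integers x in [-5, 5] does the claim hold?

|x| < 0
An absolute value is never negative, so the left side is ≥ 0 for every x, while the right side is 0. Tightest case in [-5, 5] is x = 0:
x = 0: LHS = |0| = 0; 0 < 0 — FAILS
Hence LHS − RHS is never negative, i.e. LHS ≥ RHS throughout, so the claimed relation (<) fails for every integer in [-5, 5].

Answer: None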